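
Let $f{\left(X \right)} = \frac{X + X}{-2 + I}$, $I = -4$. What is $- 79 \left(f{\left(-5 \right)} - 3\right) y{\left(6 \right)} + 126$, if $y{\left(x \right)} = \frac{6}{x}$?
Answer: $\frac{694}{3} \approx 231.33$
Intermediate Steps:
$f{\left(X \right)} = - \frac{X}{3}$ ($f{\left(X \right)} = \frac{X + X}{-2 - 4} = \frac{2 X}{-6} = 2 X \left(- \frac{1}{6}\right) = - \frac{X}{3}$)
$- 79 \left(f{\left(-5 \right)} - 3\right) y{\left(6 \right)} + 126 = - 79 \left(\left(- \frac{1}{3}\right) \left(-5\right) - 3\right) \frac{6}{6} + 126 = - 79 \left(\frac{5}{3} - 3\right) 6 \cdot \frac{1}{6} + 126 = - 79 \left(\left(- \frac{4}{3}\right) 1\right) + 126 = \left(-79\right) \left(- \frac{4}{3}\right) + 126 = \frac{316}{3} + 126 = \frac{694}{3}$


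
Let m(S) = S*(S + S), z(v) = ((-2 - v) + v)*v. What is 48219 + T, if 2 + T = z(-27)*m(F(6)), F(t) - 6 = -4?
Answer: 48649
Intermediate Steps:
z(v) = -2*v
F(t) = 2 (F(t) = 6 - 4 = 2)
m(S) = 2*S² (m(S) = S*(2*S) = 2*S²)
T = 430 (T = -2 + (-2*(-27))*(2*2²) = -2 + 54*(2*4) = -2 + 54*8 = -2 + 432 = 430)
48219 + T = 48219 + 430 = 48649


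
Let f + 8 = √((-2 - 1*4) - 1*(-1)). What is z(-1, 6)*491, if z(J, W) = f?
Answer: -3928 + 491*I*√5 ≈ -3928.0 + 1097.9*I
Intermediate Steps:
f = -8 + I*√5 (f = -8 + √((-2 - 1*4) - 1*(-1)) = -8 + √((-2 - 4) + 1) = -8 + √(-6 + 1) = -8 + √(-5) = -8 + I*√5 ≈ -8.0 + 2.2361*I)
z(J, W) = -8 + I*√5
z(-1, 6)*491 = (-8 + I*√5)*491 = -3928 + 491*I*√5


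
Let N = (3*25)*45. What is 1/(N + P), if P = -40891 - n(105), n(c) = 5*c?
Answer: -1/38041 ≈ -2.6287e-5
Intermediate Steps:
N = 3375 (N = 75*45 = 3375)
P = -41416 (P = -40891 - 5*105 = -40891 - 1*525 = -40891 - 525 = -41416)
1/(N + P) = 1/(3375 - 41416) = 1/(-38041) = -1/38041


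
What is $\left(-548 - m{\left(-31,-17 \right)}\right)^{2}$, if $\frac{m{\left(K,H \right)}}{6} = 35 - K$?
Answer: $891136$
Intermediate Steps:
$m{\left(K,H \right)} = 210 - 6 K$ ($m{\left(K,H \right)} = 6 \left(35 - K\right) = 210 - 6 K$)
$\left(-548 - m{\left(-31,-17 \right)}\right)^{2} = \left(-548 - \left(210 - -186\right)\right)^{2} = \left(-548 - \left(210 + 186\right)\right)^{2} = \left(-548 - 396\right)^{2} = \left(-944\right)^{2} = 891136$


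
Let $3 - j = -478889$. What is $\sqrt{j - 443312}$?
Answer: $2 \sqrt{8895} \approx 188.63$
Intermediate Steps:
$j = 478892$ ($j = 3 - -478889 = 3 + 478889 = 478892$)
$\sqrt{j - 443312} = \sqrt{478892 - 443312} = \sqrt{35580} = 2 \sqrt{8895}$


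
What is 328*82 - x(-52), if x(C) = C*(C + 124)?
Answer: 30640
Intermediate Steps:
x(C) = C*(124 + C)
328*82 - x(-52) = 328*82 - (-52)*(124 - 52) = 26896 - (-52)*72 = 26896 - 1*(-3744) = 26896 + 3744 = 30640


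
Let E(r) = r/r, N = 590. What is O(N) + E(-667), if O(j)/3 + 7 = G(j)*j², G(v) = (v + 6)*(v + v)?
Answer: 734435303980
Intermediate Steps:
G(v) = 2*v*(6 + v) (G(v) = (6 + v)*(2*v) = 2*v*(6 + v))
O(j) = -21 + 6*j³*(6 + j) (O(j) = -21 + 3*((2*j*(6 + j))*j²) = -21 + 3*(2*j³*(6 + j)) = -21 + 6*j³*(6 + j))
E(r) = 1
O(N) + E(-667) = (-21 + 6*590³*(6 + 590)) + 1 = (-21 + 6*205379000*596) + 1 = (-21 + 734435304000) + 1 = 734435303979 + 1 = 734435303980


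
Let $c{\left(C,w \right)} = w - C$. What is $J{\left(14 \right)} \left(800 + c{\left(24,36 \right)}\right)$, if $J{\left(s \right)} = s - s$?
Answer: $0$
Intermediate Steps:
$J{\left(s \right)} = 0$
$J{\left(14 \right)} \left(800 + c{\left(24,36 \right)}\right) = 0 \left(800 + \left(36 - 24\right)\right) = 0 \left(800 + 12\right) = 0 \cdot 812 = 0$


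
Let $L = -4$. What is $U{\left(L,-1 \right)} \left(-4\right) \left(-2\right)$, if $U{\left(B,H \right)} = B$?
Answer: $-32$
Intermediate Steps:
$U{\left(L,-1 \right)} \left(-4\right) \left(-2\right) = \left(-4\right) \left(-4\right) \left(-2\right) = 16 \left(-2\right) = -32$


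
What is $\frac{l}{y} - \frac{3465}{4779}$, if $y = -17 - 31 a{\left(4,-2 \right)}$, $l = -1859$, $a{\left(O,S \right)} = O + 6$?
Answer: $\frac{287078}{57879} \approx 4.96$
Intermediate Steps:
$a{\left(O,S \right)} = 6 + O$
$y = -327$ ($y = -17 - 31 \left(6 + 4\right) = -17 - 310 = -327$)
$\frac{l}{y} - \frac{3465}{4779} = - \frac{1859}{-327} - \frac{3465}{4779} = \left(-1859\right) \left(- \frac{1}{327}\right) - \frac{385}{531} = \frac{1859}{327} - \frac{385}{531} = \frac{287078}{57879}$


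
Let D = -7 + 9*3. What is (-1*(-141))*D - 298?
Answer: 2522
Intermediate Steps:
D = 20 (D = -7 + 27 = 20)
(-1*(-141))*D - 298 = -1*(-141)*20 - 298 = 141*20 - 298 = 2820 - 298 = 2522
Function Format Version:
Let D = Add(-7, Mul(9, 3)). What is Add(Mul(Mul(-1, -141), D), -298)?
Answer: 2522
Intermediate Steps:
D = 20 (D = Add(-7, 27) = 20)
Add(Mul(Mul(-1, -141), D), -298) = Add(Mul(Mul(-1, -141), 20), -298) = Add(Mul(141, 20), -298) = Add(2820, -298) = 2522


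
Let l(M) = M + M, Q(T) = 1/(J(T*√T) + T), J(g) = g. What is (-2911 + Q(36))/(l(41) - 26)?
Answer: -733571/14112 ≈ -51.982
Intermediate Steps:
Q(T) = 1/(T + T^(3/2)) (Q(T) = 1/(T*√T + T) = 1/(T^(3/2) + T) = 1/(T + T^(3/2)))
l(M) = 2*M
(-2911 + Q(36))/(l(41) - 26) = (-2911 + 1/(36 + 36^(3/2)))/(2*41 - 26) = (-2911 + 1/(36 + 216))/(82 - 26) = (-2911 + 1/252)/56 = (-2911 + 1/252)*(1/56) = -733571/252*1/56 = -733571/14112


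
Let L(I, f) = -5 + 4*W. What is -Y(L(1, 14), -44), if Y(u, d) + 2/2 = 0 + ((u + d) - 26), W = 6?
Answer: 52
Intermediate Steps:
L(I, f) = 19 (L(I, f) = -5 + 4*6 = -5 + 24 = 19)
Y(u, d) = -27 + d + u (Y(u, d) = -1 + (0 + ((u + d) - 26)) = -1 + (0 + ((d + u) - 26)) = -1 + (0 + (-26 + d + u)) = -1 + (-26 + d + u) = -27 + d + u)
-Y(L(1, 14), -44) = -(-27 - 44 + 19) = -1*(-52) = 52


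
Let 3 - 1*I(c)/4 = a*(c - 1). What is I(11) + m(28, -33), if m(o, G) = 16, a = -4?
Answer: 188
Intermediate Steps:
I(c) = -4 + 16*c (I(c) = 12 - (-16)*(c - 1) = 12 - (-16)*(-1 + c) = 12 - 4*(4 - 4*c) = 12 + (-16 + 16*c) = -4 + 16*c)
I(11) + m(28, -33) = (-4 + 16*11) + 16 = (-4 + 176) + 16 = 172 + 16 = 188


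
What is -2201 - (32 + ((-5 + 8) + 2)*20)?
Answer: -2333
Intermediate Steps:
-2201 - (32 + ((-5 + 8) + 2)*20) = -2201 - (32 + (3 + 2)*20) = -2201 - (32 + 5*20) = -2201 - (32 + 100) = -2201 - 1*132 = -2201 - 132 = -2333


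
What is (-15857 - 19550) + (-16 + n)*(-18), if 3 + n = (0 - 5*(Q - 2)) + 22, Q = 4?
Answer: -35281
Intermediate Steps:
n = 9 (n = -3 + ((0 - 5*(4 - 2)) + 22) = -3 + ((0 - 5*2) + 22) = -3 + ((0 - 10) + 22) = -3 + (-10 + 22) = -3 + 12 = 9)
(-15857 - 19550) + (-16 + n)*(-18) = (-15857 - 19550) + (-16 + 9)*(-18) = -35407 - 7*(-18) = -35407 + 126 = -35281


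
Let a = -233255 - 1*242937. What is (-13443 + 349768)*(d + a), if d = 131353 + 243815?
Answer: -33976896800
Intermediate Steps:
d = 375168
a = -476192 (a = -233255 - 242937 = -476192)
(-13443 + 349768)*(d + a) = (-13443 + 349768)*(375168 - 476192) = 336325*(-101024) = -33976896800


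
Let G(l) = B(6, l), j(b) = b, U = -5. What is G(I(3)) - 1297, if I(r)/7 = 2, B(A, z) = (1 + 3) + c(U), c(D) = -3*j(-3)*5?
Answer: -1248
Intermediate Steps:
c(D) = 45 (c(D) = -3*(-3)*5 = 9*5 = 45)
B(A, z) = 49 (B(A, z) = (1 + 3) + 45 = 4 + 45 = 49)
I(r) = 14 (I(r) = 7*2 = 14)
G(l) = 49
G(I(3)) - 1297 = 49 - 1297 = -1248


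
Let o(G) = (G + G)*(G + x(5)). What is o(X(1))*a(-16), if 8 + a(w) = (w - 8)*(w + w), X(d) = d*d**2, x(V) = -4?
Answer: -4560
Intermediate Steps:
X(d) = d**3
a(w) = -8 + 2*w*(-8 + w) (a(w) = -8 + (w - 8)*(w + w) = -8 + (-8 + w)*(2*w) = -8 + 2*w*(-8 + w))
o(G) = 2*G*(-4 + G) (o(G) = (G + G)*(G - 4) = (2*G)*(-4 + G) = 2*G*(-4 + G))
o(X(1))*a(-16) = (2*1**3*(-4 + 1**3))*(-8 - 16*(-16) + 2*(-16)**2) = (2*1*(-4 + 1))*(-8 + 256 + 2*256) = (2*1*(-3))*(-8 + 256 + 512) = -6*760 = -4560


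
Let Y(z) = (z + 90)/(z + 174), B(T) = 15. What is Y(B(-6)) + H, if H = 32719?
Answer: 294476/9 ≈ 32720.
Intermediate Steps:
Y(z) = (90 + z)/(174 + z)
Y(B(-6)) + H = (90 + 15)/(174 + 15) + 32719 = 105/189 + 32719 = (1/189)*105 + 32719 = 5/9 + 32719 = 294476/9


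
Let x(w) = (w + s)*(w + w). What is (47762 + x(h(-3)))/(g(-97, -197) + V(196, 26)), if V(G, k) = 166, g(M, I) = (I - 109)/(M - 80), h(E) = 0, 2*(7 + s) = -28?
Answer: 1408979/4948 ≈ 284.76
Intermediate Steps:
s = -21 (s = -7 + (1/2)*(-28) = -7 - 14 = -21)
g(M, I) = (-109 + I)/(-80 + M)
x(w) = 2*w*(-21 + w) (x(w) = (w - 21)*(w + w) = (-21 + w)*(2*w) = 2*w*(-21 + w))
(47762 + x(h(-3)))/(g(-97, -197) + V(196, 26)) = (47762 + 2*0*(-21 + 0))/((-109 - 197)/(-80 - 97) + 166) = (47762 + 2*0*(-21))/(-306/(-177) + 166) = (47762 + 0)/(-1/177*(-306) + 166) = 47762/(102/59 + 166) = 47762/(9896/59) = 47762*(59/9896) = 1408979/4948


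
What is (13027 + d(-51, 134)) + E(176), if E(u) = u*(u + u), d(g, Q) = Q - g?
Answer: 75164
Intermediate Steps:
E(u) = 2*u² (E(u) = u*(2*u) = 2*u²)
(13027 + d(-51, 134)) + E(176) = (13027 + (134 - 1*(-51))) + 2*176² = (13027 + (134 + 51)) + 2*30976 = (13027 + 185) + 61952 = 13212 + 61952 = 75164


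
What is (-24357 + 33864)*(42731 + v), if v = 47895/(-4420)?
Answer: 359028289875/884 ≈ 4.0614e+8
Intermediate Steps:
v = -9579/884 (v = 47895*(-1/4420) = -9579/884 ≈ -10.836)
(-24357 + 33864)*(42731 + v) = (-24357 + 33864)*(42731 - 9579/884) = 9507*(37764625/884) = 359028289875/884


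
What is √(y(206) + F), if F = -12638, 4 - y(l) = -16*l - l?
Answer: 2*I*√2283 ≈ 95.562*I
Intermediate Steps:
y(l) = 4 + 17*l (y(l) = 4 - (-16*l - l) = 4 - (-17)*l = 4 + 17*l)
√(y(206) + F) = √((4 + 17*206) - 12638) = √((4 + 3502) - 12638) = √(3506 - 12638) = √(-9132) = 2*I*√2283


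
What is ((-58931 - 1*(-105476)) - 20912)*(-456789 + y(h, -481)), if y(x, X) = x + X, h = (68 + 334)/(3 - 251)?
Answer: -1453434189073/124 ≈ -1.1721e+10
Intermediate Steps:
h = -201/124 (h = 402/(-248) = 402*(-1/248) = -201/124 ≈ -1.6210)
y(x, X) = X + x
((-58931 - 1*(-105476)) - 20912)*(-456789 + y(h, -481)) = ((-58931 - 1*(-105476)) - 20912)*(-456789 + (-481 - 201/124)) = ((-58931 + 105476) - 20912)*(-456789 - 59845/124) = (46545 - 20912)*(-56701681/124) = 25633*(-56701681/124) = -1453434189073/124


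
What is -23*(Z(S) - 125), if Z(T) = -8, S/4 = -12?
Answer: 3059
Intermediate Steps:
S = -48 (S = 4*(-12) = -48)
-23*(Z(S) - 125) = -23*(-8 - 125) = -23*(-133) = 3059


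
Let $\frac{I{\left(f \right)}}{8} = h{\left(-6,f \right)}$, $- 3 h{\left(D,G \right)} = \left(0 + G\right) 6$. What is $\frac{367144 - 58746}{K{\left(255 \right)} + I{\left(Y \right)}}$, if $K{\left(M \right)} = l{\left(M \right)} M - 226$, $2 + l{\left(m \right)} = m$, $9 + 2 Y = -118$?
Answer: $\frac{308398}{65305} \approx 4.7224$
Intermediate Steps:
$Y = - \frac{127}{2}$ ($Y = - \frac{9}{2} + \frac{1}{2} \left(-118\right) = - \frac{9}{2} - 59 = - \frac{127}{2} \approx -63.5$)
$l{\left(m \right)} = -2 + m$
$h{\left(D,G \right)} = - 2 G$ ($h{\left(D,G \right)} = - \frac{\left(0 + G\right) 6}{3} = - \frac{G 6}{3} = - \frac{6 G}{3} = - 2 G$)
$I{\left(f \right)} = - 16 f$ ($I{\left(f \right)} = 8 \left(- 2 f\right) = - 16 f$)
$K{\left(M \right)} = -226 + M \left(-2 + M\right)$ ($K{\left(M \right)} = \left(-2 + M\right) M - 226 = M \left(-2 + M\right) - 226 = -226 + M \left(-2 + M\right)$)
$\frac{367144 - 58746}{K{\left(255 \right)} + I{\left(Y \right)}} = \frac{367144 - 58746}{\left(-226 + 255 \left(-2 + 255\right)\right) - -1016} = \frac{308398}{\left(-226 + 255 \cdot 253\right) + 1016} = \frac{308398}{\left(-226 + 64515\right) + 1016} = \frac{308398}{64289 + 1016} = \frac{308398}{65305}$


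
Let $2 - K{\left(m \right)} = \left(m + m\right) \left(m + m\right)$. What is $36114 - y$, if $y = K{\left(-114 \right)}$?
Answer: $88096$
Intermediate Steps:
$K{\left(m \right)} = 2 - 4 m^{2}$ ($K{\left(m \right)} = 2 - \left(m + m\right) \left(m + m\right) = 2 - 2 m 2 m = 2 - 4 m^{2}$)
$y = -51982$ ($y = 2 - 4 \left(-114\right)^{2} = 2 - 51984 = -51982$)
$36114 - y = 36114 - -51982 = 36114 + 51982 = 88096$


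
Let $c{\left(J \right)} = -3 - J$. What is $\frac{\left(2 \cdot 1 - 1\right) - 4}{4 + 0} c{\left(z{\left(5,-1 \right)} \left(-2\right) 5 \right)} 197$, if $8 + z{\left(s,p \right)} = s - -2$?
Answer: $\frac{7683}{4} \approx 1920.8$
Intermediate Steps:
$z{\left(s,p \right)} = -6 + s$ ($z{\left(s,p \right)} = -8 + \left(s - -2\right) = -8 + \left(s + 2\right) = -8 + \left(2 + s\right) = -6 + s$)
$\frac{\left(2 \cdot 1 - 1\right) - 4}{4 + 0} c{\left(z{\left(5,-1 \right)} \left(-2\right) 5 \right)} 197 = \frac{\left(2 \cdot 1 - 1\right) - 4}{4 + 0} \left(-3 - \left(-6 + 5\right) \left(-2\right) 5\right) 197 = \frac{\left(2 - 1\right) - 4}{4} \left(-3 - \left(-1\right) \left(-2\right) 5\right) 197 = \left(1 - 4\right) \frac{1}{4} \left(-3 - 2 \cdot 5\right) 197 = \left(-3\right) \frac{1}{4} \left(-3 - 10\right) 197 = - \frac{3 \left(-3 - 10\right)}{4} \cdot 197 = \left(- \frac{3}{4}\right) \left(-13\right) 197 = \frac{39}{4} \cdot 197 = \frac{7683}{4}$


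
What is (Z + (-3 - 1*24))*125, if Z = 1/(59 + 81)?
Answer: -94475/28 ≈ -3374.1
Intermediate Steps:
Z = 1/140 ≈ 0.0071429
(Z + (-3 - 1*24))*125 = (1/140 + (-3 - 1*24))*125 = (1/140 + (-3 - 24))*125 = (1/140 - 27)*125 = -3779/140*125 = -94475/28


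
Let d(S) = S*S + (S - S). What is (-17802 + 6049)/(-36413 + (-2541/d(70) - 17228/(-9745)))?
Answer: 16034617900/49676551467 ≈ 0.32278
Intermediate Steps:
d(S) = S² (d(S) = S² + 0 = S²)
(-17802 + 6049)/(-36413 + (-2541/d(70) - 17228/(-9745))) = (-17802 + 6049)/(-36413 + (-2541/(70²) - 17228/(-9745))) = -11753/(-36413 + (-2541/4900 - 17228*(-1/9745))) = -11753/(-36413 + (-2541*1/4900 + 17228/9745)) = -11753/(-36413 + (-363/700 + 17228/9745)) = -11753/(-36413 + 1704433/1364300) = -11753/(-49676551467/1364300) = -11753*(-1364300/49676551467) = 16034617900/49676551467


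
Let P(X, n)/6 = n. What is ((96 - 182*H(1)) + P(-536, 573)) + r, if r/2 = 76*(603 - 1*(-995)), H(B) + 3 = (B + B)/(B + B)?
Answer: 246794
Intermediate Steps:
P(X, n) = 6*n
H(B) = -2 (H(B) = -3 + (B + B)/(B + B) = -3 + (2*B)/((2*B)) = -3 + (2*B)*(1/(2*B)) = -3 + 1 = -2)
r = 242896 (r = 2*(76*(603 - 1*(-995))) = 2*(76*(603 + 995)) = 2*(76*1598) = 2*121448 = 242896)
((96 - 182*H(1)) + P(-536, 573)) + r = ((96 - 182*(-2)) + 6*573) + 242896 = ((96 + 364) + 3438) + 242896 = (460 + 3438) + 242896 = 3898 + 242896 = 246794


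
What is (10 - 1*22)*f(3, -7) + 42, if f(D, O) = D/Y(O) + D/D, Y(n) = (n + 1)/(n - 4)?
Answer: -36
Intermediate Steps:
Y(n) = (1 + n)/(-4 + n)
f(D, O) = 1 + D*(-4 + O)/(1 + O) (f(D, O) = D/(((1 + O)/(-4 + O))) + D/D = D*((-4 + O)/(1 + O)) + 1 = D*(-4 + O)/(1 + O) + 1 = 1 + D*(-4 + O)/(1 + O))
(10 - 1*22)*f(3, -7) + 42 = (10 - 1*22)*((1 - 7 + 3*(-4 - 7))/(1 - 7)) + 42 = (10 - 22)*((1 - 7 + 3*(-11))/(-6)) + 42 = -(-2)*(1 - 7 - 33) + 42 = -(-2)*(-39) + 42 = -12*13/2 + 42 = -78 + 42 = -36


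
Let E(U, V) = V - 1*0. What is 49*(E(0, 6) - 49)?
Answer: -2107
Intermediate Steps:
E(U, V) = V (E(U, V) = V + 0 = V)
49*(E(0, 6) - 49) = 49*(6 - 49) = 49*(-43) = -2107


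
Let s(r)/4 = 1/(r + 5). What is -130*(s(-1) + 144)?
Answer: -18850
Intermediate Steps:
s(r) = 4/(5 + r) (s(r) = 4/(r + 5) = 4/(5 + r))
-130*(s(-1) + 144) = -130*(4/(5 - 1) + 144) = -130*(4/4 + 144) = -130*(4*(¼) + 144) = -130*(1 + 144) = -130*145 = -18850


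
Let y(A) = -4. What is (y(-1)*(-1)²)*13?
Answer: -52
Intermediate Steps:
(y(-1)*(-1)²)*13 = -4*(-1)²*13 = -4*1*13 = -4*13 = -52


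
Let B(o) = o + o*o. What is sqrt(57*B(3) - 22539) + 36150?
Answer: 36150 + I*sqrt(21855) ≈ 36150.0 + 147.83*I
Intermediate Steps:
B(o) = o + o**2
sqrt(57*B(3) - 22539) + 36150 = sqrt(57*(3*(1 + 3)) - 22539) + 36150 = sqrt(57*(3*4) - 22539) + 36150 = sqrt(57*12 - 22539) + 36150 = sqrt(684 - 22539) + 36150 = sqrt(-21855) + 36150 = I*sqrt(21855) + 36150 = 36150 + I*sqrt(21855)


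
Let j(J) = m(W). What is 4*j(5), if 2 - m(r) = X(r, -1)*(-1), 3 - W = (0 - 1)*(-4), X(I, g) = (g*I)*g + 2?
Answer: 12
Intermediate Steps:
X(I, g) = 2 + I*g² (X(I, g) = (I*g)*g + 2 = I*g² + 2 = 2 + I*g²)
W = -1 (W = 3 - (0 - 1)*(-4) = 3 - (-1)*(-4) = 3 - 1*4 = 3 - 4 = -1)
m(r) = 4 + r (m(r) = 2 - (2 + r*(-1)²)*(-1) = 2 - (2 + r*1)*(-1) = 2 - (2 + r)*(-1) = 2 - (-2 - r) = 2 + (2 + r) = 4 + r)
j(J) = 3 (j(J) = 4 - 1 = 3)
4*j(5) = 4*3 = 12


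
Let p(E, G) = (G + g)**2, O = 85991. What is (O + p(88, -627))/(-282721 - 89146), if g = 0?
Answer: -479120/371867 ≈ -1.2884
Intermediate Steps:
p(E, G) = G**2 (p(E, G) = (G + 0)**2 = G**2)
(O + p(88, -627))/(-282721 - 89146) = (85991 + (-627)**2)/(-282721 - 89146) = (85991 + 393129)/(-371867) = 479120*(-1/371867) = -479120/371867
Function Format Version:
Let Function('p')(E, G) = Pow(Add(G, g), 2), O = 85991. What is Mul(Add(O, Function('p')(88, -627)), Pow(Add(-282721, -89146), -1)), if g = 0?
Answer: Rational(-479120, 371867) ≈ -1.2884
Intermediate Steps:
Function('p')(E, G) = Pow(G, 2) (Function('p')(E, G) = Pow(Add(G, 0), 2) = Pow(G, 2))
Mul(Add(O, Function('p')(88, -627)), Pow(Add(-282721, -89146), -1)) = Mul(Add(85991, Pow(-627, 2)), Pow(Add(-282721, -89146), -1)) = Mul(Add(85991, 393129), Pow(-371867, -1)) = Mul(479120, Rational(-1, 371867)) = Rational(-479120, 371867)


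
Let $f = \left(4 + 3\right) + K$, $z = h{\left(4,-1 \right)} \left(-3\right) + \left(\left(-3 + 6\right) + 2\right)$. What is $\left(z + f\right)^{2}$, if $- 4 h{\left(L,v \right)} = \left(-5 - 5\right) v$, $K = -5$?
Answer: $\frac{841}{4} \approx 210.25$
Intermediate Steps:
$h{\left(L,v \right)} = \frac{5 v}{2}$ ($h{\left(L,v \right)} = - \frac{\left(-5 - 5\right) v}{4} = - \frac{\left(-10\right) v}{4} = \frac{5 v}{2}$)
$z = \frac{25}{2}$ ($z = \frac{5}{2} \left(-1\right) \left(-3\right) + \left(\left(-3 + 6\right) + 2\right) = \left(- \frac{5}{2}\right) \left(-3\right) + \left(3 + 2\right) = \frac{15}{2} + 5 = \frac{25}{2} \approx 12.5$)
$f = 2$ ($f = \left(4 + 3\right) - 5 = 7 - 5 = 2$)
$\left(z + f\right)^{2} = \left(\frac{25}{2} + 2\right)^{2} = \left(\frac{29}{2}\right)^{2} = \frac{841}{4}$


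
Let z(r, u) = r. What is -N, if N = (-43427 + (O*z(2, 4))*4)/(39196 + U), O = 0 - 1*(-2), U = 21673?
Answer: 43411/60869 ≈ 0.71319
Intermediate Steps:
O = 2 (O = 0 + 2 = 2)
N = -43411/60869 (N = (-43427 + (2*2)*4)/(39196 + 21673) = (-43427 + 4*4)/60869 = (-43427 + 16)*(1/60869) = -43411*1/60869 = -43411/60869 ≈ -0.71319)
-N = -1*(-43411/60869) = 43411/60869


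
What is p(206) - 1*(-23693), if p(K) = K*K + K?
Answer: 66335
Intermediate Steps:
p(K) = K + K² (p(K) = K² + K = K + K²)
p(206) - 1*(-23693) = 206*(1 + 206) - 1*(-23693) = 206*207 + 23693 = 42642 + 23693 = 66335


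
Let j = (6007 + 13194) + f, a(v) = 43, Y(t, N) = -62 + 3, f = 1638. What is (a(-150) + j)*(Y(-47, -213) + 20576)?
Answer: 428435994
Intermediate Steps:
Y(t, N) = -59
j = 20839 (j = (6007 + 13194) + 1638 = 19201 + 1638 = 20839)
(a(-150) + j)*(Y(-47, -213) + 20576) = (43 + 20839)*(-59 + 20576) = 20882*20517 = 428435994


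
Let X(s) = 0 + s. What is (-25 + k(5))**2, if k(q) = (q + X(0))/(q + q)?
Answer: 2401/4 ≈ 600.25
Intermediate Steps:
X(s) = s
k(q) = 1/2 (k(q) = (q + 0)/(q + q) = q/((2*q)) = q*(1/(2*q)) = 1/2)
(-25 + k(5))**2 = (-25 + 1/2)**2 = (-49/2)**2 = 2401/4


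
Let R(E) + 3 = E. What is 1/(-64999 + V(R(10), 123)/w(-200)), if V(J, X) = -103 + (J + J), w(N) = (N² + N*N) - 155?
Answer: -79845/5189845244 ≈ -1.5385e-5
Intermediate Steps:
R(E) = -3 + E
w(N) = -155 + 2*N² (w(N) = (N² + N²) - 155 = 2*N² - 155 = -155 + 2*N²)
V(J, X) = -103 + 2*J
1/(-64999 + V(R(10), 123)/w(-200)) = 1/(-64999 + (-103 + 2*(-3 + 10))/(-155 + 2*(-200)²)) = 1/(-64999 + (-103 + 2*7)/(-155 + 2*40000)) = 1/(-64999 + (-103 + 14)/(-155 + 80000)) = 1/(-64999 - 89/79845) = 1/(-5189845244/79845) = -79845/5189845244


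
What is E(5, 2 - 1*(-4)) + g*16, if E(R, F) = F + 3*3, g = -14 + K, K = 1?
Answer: -193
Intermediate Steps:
g = -13 (g = -14 + 1 = -13)
E(R, F) = 9 + F (E(R, F) = F + 9 = 9 + F)
E(5, 2 - 1*(-4)) + g*16 = (9 + (2 - 1*(-4))) - 13*16 = (9 + (2 + 4)) - 208 = (9 + 6) - 208 = 15 - 208 = -193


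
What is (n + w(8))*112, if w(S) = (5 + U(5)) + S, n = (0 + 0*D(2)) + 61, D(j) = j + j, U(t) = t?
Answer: 8848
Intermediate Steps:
D(j) = 2*j
n = 61 (n = (0 + 0*(2*2)) + 61 = (0 + 0*4) + 61 = (0 + 0) + 61 = 0 + 61 = 61)
w(S) = 10 + S (w(S) = (5 + 5) + S = 10 + S)
(n + w(8))*112 = (61 + (10 + 8))*112 = (61 + 18)*112 = 79*112 = 8848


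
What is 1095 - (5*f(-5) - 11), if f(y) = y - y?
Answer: 1106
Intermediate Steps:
f(y) = 0
1095 - (5*f(-5) - 11) = 1095 - (5*0 - 11) = 1095 - (0 - 11) = 1095 - 1*(-11) = 1095 + 11 = 1106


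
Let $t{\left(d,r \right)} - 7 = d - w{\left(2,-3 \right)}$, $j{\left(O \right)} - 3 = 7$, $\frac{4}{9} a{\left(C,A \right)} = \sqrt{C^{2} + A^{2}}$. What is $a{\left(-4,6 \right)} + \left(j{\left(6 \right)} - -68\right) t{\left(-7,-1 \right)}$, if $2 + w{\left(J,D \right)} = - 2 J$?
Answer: $468 + \frac{9 \sqrt{13}}{2} \approx 484.23$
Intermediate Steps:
$w{\left(J,D \right)} = -2 - 2 J$
$a{\left(C,A \right)} = \frac{9 \sqrt{A^{2} + C^{2}}}{4}$ ($a{\left(C,A \right)} = \frac{9 \sqrt{C^{2} + A^{2}}}{4} = \frac{9 \sqrt{A^{2} + C^{2}}}{4}$)
$j{\left(O \right)} = 10$ ($j{\left(O \right)} = 3 + 7 = 10$)
$t{\left(d,r \right)} = 13 + d$ ($t{\left(d,r \right)} = 7 - \left(-2 - 4 - d\right) = 7 + \left(d - \left(-2 - 4\right)\right) = 7 + \left(d - -6\right) = 7 + \left(d + 6\right) = 7 + \left(6 + d\right) = 13 + d$)
$a{\left(-4,6 \right)} + \left(j{\left(6 \right)} - -68\right) t{\left(-7,-1 \right)} = \frac{9 \sqrt{6^{2} + \left(-4\right)^{2}}}{4} + \left(10 - -68\right) \left(13 - 7\right) = \frac{9 \sqrt{36 + 16}}{4} + \left(10 + 68\right) 6 = \frac{9 \sqrt{52}}{4} + 78 \cdot 6 = \frac{9 \cdot 2 \sqrt{13}}{4} + 468 = \frac{9 \sqrt{13}}{2} + 468 = 468 + \frac{9 \sqrt{13}}{2}$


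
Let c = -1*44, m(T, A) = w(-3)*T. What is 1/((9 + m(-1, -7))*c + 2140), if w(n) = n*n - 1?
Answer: 1/2096 ≈ 0.00047710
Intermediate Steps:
w(n) = -1 + n**2 (w(n) = n**2 - 1 = -1 + n**2)
m(T, A) = 8*T (m(T, A) = (-1 + (-3)**2)*T = (-1 + 9)*T = 8*T)
c = -44
1/((9 + m(-1, -7))*c + 2140) = 1/((9 + 8*(-1))*(-44) + 2140) = 1/((9 - 8)*(-44) + 2140) = 1/(1*(-44) + 2140) = 1/(-44 + 2140) = 1/2096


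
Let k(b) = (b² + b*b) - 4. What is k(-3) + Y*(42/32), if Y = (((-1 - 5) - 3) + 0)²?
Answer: 1925/16 ≈ 120.31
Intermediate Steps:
k(b) = -4 + 2*b² (k(b) = (b² + b²) - 4 = 2*b² - 4 = -4 + 2*b²)
Y = 81 (Y = ((-6 - 3) + 0)² = (-9 + 0)² = (-9)² = 81)
k(-3) + Y*(42/32) = (-4 + 2*(-3)²) + 81*(42/32) = (-4 + 2*9) + 81*(42*(1/32)) = (-4 + 18) + 81*(21/16) = 14 + 1701/16 = 1925/16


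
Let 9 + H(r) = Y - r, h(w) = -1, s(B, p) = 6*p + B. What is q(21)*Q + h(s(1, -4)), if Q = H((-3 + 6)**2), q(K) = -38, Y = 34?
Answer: -609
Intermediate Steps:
s(B, p) = B + 6*p
H(r) = 25 - r (H(r) = -9 + (34 - r) = 25 - r)
Q = 16 (Q = 25 - (-3 + 6)**2 = 25 - 1*3**2 = 25 - 1*9 = 25 - 9 = 16)
q(21)*Q + h(s(1, -4)) = -38*16 - 1 = -608 - 1 = -609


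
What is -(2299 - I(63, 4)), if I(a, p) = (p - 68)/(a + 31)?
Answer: -108085/47 ≈ -2299.7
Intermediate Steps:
I(a, p) = (-68 + p)/(31 + a)
-(2299 - I(63, 4)) = -(2299 - (-68 + 4)/(31 + 63)) = -(2299 - (-64)/94) = -(2299 - 1*(-32/47)) = -(2299 + 32/47) = -1*108085/47 = -108085/47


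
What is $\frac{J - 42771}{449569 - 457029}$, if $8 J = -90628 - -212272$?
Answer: $\frac{55131}{14920} \approx 3.6951$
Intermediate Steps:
$J = \frac{30411}{2}$ ($J = \frac{-90628 - -212272}{8} = \frac{-90628 + 212272}{8} = \frac{1}{8} \cdot 121644 = \frac{30411}{2} \approx 15206.0$)
$\frac{J - 42771}{449569 - 457029} = \frac{\frac{30411}{2} - 42771}{449569 - 457029} = - \frac{55131}{2 \left(-7460\right)} = \left(- \frac{55131}{2}\right) \left(- \frac{1}{7460}\right) = \frac{55131}{14920}$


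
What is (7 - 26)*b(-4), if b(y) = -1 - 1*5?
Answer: 114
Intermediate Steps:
b(y) = -6 (b(y) = -1 - 5 = -6)
(7 - 26)*b(-4) = (7 - 26)*(-6) = -19*(-6) = 114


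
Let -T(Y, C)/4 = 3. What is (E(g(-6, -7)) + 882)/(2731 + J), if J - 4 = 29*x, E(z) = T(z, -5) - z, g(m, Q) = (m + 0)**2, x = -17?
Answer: 417/1121 ≈ 0.37199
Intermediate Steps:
T(Y, C) = -12 (T(Y, C) = -4*3 = -12)
g(m, Q) = m**2
E(z) = -12 - z
J = -489 (J = 4 + 29*(-17) = 4 - 493 = -489)
(E(g(-6, -7)) + 882)/(2731 + J) = ((-12 - 1*(-6)**2) + 882)/(2731 - 489) = ((-12 - 1*36) + 882)/2242 = ((-12 - 36) + 882)*(1/2242) = (-48 + 882)*(1/2242) = 834*(1/2242) = 417/1121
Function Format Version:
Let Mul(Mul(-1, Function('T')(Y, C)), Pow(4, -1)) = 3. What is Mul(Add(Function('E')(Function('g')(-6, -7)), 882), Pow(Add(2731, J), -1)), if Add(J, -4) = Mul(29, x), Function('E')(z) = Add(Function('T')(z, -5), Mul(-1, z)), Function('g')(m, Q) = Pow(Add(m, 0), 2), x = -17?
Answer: Rational(417, 1121) ≈ 0.37199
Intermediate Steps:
Function('T')(Y, C) = -12 (Function('T')(Y, C) = Mul(-4, 3) = -12)
Function('g')(m, Q) = Pow(m, 2)
Function('E')(z) = Add(-12, Mul(-1, z))
J = -489 (J = Add(4, Mul(29, -17)) = Add(4, -493) = -489)
Mul(Add(Function('E')(Function('g')(-6, -7)), 882), Pow(Add(2731, J), -1)) = Mul(Add(Add(-12, Mul(-1, Pow(-6, 2))), 882), Pow(Add(2731, -489), -1)) = Mul(Add(Add(-12, Mul(-1, 36)), 882), Pow(2242, -1)) = Mul(Add(Add(-12, -36), 882), Rational(1, 2242)) = Mul(Add(-48, 882), Rational(1, 2242)) = Mul(834, Rational(1, 2242)) = Rational(417, 1121)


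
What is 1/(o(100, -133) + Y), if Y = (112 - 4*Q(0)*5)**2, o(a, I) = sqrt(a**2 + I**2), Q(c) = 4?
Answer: 1024/1020887 - sqrt(27689)/1020887 ≈ 0.00084005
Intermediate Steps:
o(a, I) = sqrt(I**2 + a**2)
Y = 1024 (Y = (112 - 4*4*5)**2 = (112 - 16*5)**2 = (112 - 80)**2 = 32**2 = 1024)
1/(o(100, -133) + Y) = 1/(sqrt((-133)**2 + 100**2) + 1024) = 1/(sqrt(17689 + 10000) + 1024) = 1/(sqrt(27689) + 1024) = 1/(1024 + sqrt(27689))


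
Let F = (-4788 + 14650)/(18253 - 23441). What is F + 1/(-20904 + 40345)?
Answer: -95860977/50429954 ≈ -1.9009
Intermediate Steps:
F = -4931/2594 (F = 9862/(-5188) = 9862*(-1/5188) = -4931/2594 ≈ -1.9009)
F + 1/(-20904 + 40345) = -4931/2594 + 1/(-20904 + 40345) = -4931/2594 + 1/19441 = -95860977/50429954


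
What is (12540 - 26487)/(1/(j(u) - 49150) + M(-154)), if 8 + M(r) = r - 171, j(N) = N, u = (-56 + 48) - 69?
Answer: 686568969/16392592 ≈ 41.883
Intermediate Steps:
u = -77 (u = -8 - 69 = -77)
M(r) = -179 + r (M(r) = -8 + (r - 171) = -8 + (-171 + r) = -179 + r)
(12540 - 26487)/(1/(j(u) - 49150) + M(-154)) = (12540 - 26487)/(1/(-77 - 49150) + (-179 - 154)) = -13947/(1/(-49227) - 333) = -13947/(-1/49227 - 333) = -13947/(-16392592/49227) = -13947*(-49227/16392592) = 686568969/16392592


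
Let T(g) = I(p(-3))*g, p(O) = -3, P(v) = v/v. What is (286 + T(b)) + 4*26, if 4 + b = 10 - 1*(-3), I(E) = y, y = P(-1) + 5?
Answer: 444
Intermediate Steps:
P(v) = 1
y = 6 (y = 1 + 5 = 6)
I(E) = 6
b = 9 (b = -4 + (10 - 1*(-3)) = -4 + (10 + 3) = -4 + 13 = 9)
T(g) = 6*g
(286 + T(b)) + 4*26 = (286 + 6*9) + 4*26 = (286 + 54) + 104 = 340 + 104 = 444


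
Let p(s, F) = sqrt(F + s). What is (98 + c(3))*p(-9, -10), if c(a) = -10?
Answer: 88*I*sqrt(19) ≈ 383.58*I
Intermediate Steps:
(98 + c(3))*p(-9, -10) = (98 - 10)*sqrt(-10 - 9) = 88*sqrt(-19) = 88*(I*sqrt(19)) = 88*I*sqrt(19)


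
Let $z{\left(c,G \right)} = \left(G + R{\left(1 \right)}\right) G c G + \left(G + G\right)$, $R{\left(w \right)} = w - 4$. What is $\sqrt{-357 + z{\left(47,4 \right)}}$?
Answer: $\sqrt{403} \approx 20.075$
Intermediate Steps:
$R{\left(w \right)} = -4 + w$
$z{\left(c,G \right)} = 2 G + c G^{2} \left(-3 + G\right)$ ($z{\left(c,G \right)} = \left(G + \left(-4 + 1\right)\right) G c G + \left(G + G\right) = \left(G - 3\right) G c G + 2 G = \left(-3 + G\right) G c G + 2 G = G \left(-3 + G\right) c G + 2 G = G c \left(-3 + G\right) G + 2 G = c G^{2} \left(-3 + G\right) + 2 G = 2 G + c G^{2} \left(-3 + G\right)$)
$\sqrt{-357 + z{\left(47,4 \right)}} = \sqrt{-357 + 4 \left(2 + 47 \cdot 4^{2} - 12 \cdot 47\right)} = \sqrt{-357 + 4 \left(2 + 47 \cdot 16 - 564\right)} = \sqrt{-357 + 4 \left(2 + 752 - 564\right)} = \sqrt{-357 + 4 \cdot 190} = \sqrt{-357 + 760} = \sqrt{403}$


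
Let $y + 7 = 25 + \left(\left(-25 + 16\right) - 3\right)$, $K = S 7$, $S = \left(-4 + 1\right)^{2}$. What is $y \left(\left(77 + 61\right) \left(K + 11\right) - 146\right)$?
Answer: $60396$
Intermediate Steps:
$S = 9$ ($S = \left(-3\right)^{2} = 9$)
$K = 63$ ($K = 9 \cdot 7 = 63$)
$y = 6$ ($y = -7 + \left(25 + \left(\left(-25 + 16\right) - 3\right)\right) = -7 + \left(25 - 12\right) = -7 + 13 = 6$)
$y \left(\left(77 + 61\right) \left(K + 11\right) - 146\right) = 6 \left(\left(77 + 61\right) \left(63 + 11\right) - 146\right) = 6 \left(138 \cdot 74 - 146\right) = 6 \left(10212 - 146\right) = 6 \cdot 10066 = 60396$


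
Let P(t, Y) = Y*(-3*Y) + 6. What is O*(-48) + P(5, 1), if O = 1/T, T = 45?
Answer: 29/15 ≈ 1.9333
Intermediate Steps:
O = 1/45 ≈ 0.022222
P(t, Y) = 6 - 3*Y**2 (P(t, Y) = -3*Y**2 + 6 = 6 - 3*Y**2)
O*(-48) + P(5, 1) = (1/45)*(-48) + (6 - 3*1**2) = -16/15 + (6 - 3*1) = -16/15 + (6 - 3) = -16/15 + 3 = 29/15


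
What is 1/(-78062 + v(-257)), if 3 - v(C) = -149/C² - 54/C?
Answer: -66049/5155732620 ≈ -1.2811e-5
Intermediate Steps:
v(C) = 3 + 54/C + 149/C² (v(C) = 3 - (-149/C² - 54/C) = 3 + (54/C + 149/C²) = 3 + 54/C + 149/C²)
1/(-78062 + v(-257)) = 1/(-78062 + (3 + 54/(-257) + 149/(-257)²)) = 1/(-78062 + (3 + 54*(-1/257) + 149*(1/66049))) = 1/(-78062 + (3 - 54/257 + 149/66049)) = 1/(-78062 + 184418/66049) = 1/(-5155732620/66049) = -66049/5155732620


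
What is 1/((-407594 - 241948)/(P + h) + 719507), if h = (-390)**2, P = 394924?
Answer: 273512/196793473813 ≈ 1.3898e-6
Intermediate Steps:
h = 152100
1/((-407594 - 241948)/(P + h) + 719507) = 1/((-407594 - 241948)/(394924 + 152100) + 719507) = 1/(-649542/547024 + 719507) = 1/(-649542*1/547024 + 719507) = 1/(-324771/273512 + 719507) = 1/(196793473813/273512) = 273512/196793473813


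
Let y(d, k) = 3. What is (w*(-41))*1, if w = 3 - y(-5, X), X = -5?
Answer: 0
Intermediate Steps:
w = 0 (w = 3 - 1*3 = 3 - 3 = 0)
(w*(-41))*1 = (0*(-41))*1 = 0*1 = 0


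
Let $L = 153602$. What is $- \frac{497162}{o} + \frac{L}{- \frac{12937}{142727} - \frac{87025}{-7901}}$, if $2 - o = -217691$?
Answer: $\frac{18850765727340530533}{1340836705844517} \approx 14059.0$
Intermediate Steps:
$o = 217693$ ($o = 2 - -217691 = 2 + 217691 = 217693$)
$- \frac{497162}{o} + \frac{L}{- \frac{12937}{142727} - \frac{87025}{-7901}} = - \frac{497162}{217693} + \frac{153602}{- \frac{12937}{142727} - \frac{87025}{-7901}} = \left(-497162\right) \frac{1}{217693} + \frac{153602}{\left(-12937\right) \frac{1}{142727} - - \frac{87025}{7901}} = - \frac{497162}{217693} + \frac{153602}{- \frac{12937}{142727} + \frac{87025}{7901}} = - \frac{497162}{217693} + \frac{153602}{\frac{12318601938}{1127686027}} = - \frac{497162}{217693} + 153602 \cdot \frac{1127686027}{12318601938} = - \frac{497162}{217693} + \frac{86607414559627}{6159300969} = \frac{18850765727340530533}{1340836705844517}$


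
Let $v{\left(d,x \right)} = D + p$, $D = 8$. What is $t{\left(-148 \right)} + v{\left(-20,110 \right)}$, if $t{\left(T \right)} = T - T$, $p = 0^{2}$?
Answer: $8$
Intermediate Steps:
$p = 0$
$v{\left(d,x \right)} = 8$ ($v{\left(d,x \right)} = 8 + 0 = 8$)
$t{\left(T \right)} = 0$
$t{\left(-148 \right)} + v{\left(-20,110 \right)} = 0 + 8 = 8$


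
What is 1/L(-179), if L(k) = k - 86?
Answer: -1/265 ≈ -0.0037736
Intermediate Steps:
L(k) = -86 + k
1/L(-179) = 1/(-86 - 179) = 1/(-265) = -1/265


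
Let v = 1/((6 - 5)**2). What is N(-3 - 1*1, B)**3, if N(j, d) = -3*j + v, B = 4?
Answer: 2197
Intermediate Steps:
v = 1 (v = 1/(1**2) = 1/1 = 1)
N(j, d) = 1 - 3*j (N(j, d) = -3*j + 1 = 1 - 3*j)
N(-3 - 1*1, B)**3 = (1 - 3*(-3 - 1*1))**3 = (1 - 3*(-3 - 1))**3 = (1 - 3*(-4))**3 = (1 + 12)**3 = 13**3 = 2197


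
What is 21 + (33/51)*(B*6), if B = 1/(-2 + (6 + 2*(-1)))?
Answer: 390/17 ≈ 22.941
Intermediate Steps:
B = 1/2 (B = 1/(-2 + (6 - 2)) = 1/(-2 + 4) = 1/2 ≈ 0.50000)
21 + (33/51)*(B*6) = 21 + (33/51)*((1/2)*6) = 21 + (33*(1/51))*3 = 21 + (11/17)*3 = 21 + 33/17 = 390/17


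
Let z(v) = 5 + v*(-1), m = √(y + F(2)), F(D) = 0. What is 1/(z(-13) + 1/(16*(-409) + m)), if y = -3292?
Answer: 770883560/13875786289 + 2*I*√823/13875786289 ≈ 0.055556 + 4.135e-9*I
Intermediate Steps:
m = 2*I*√823 (m = √(-3292 + 0) = √(-3292) = 2*I*√823 ≈ 57.376*I)
z(v) = 5 - v
1/(z(-13) + 1/(16*(-409) + m)) = 1/((5 - 1*(-13)) + 1/(16*(-409) + 2*I*√823)) = 1/((5 + 13) + 1/(-6544 + 2*I*√823)) = 1/(18 + 1/(-6544 + 2*I*√823))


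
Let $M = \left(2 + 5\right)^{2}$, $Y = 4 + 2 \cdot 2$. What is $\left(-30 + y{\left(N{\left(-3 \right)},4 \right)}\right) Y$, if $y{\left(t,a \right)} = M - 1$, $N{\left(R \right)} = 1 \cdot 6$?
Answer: $144$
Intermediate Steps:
$Y = 8$ ($Y = 4 + 4 = 8$)
$N{\left(R \right)} = 6$
$M = 49$ ($M = 7^{2} = 49$)
$y{\left(t,a \right)} = 48$ ($y{\left(t,a \right)} = 49 - 1 = 48$)
$\left(-30 + y{\left(N{\left(-3 \right)},4 \right)}\right) Y = \left(-30 + 48\right) 8 = 18 \cdot 8 = 144$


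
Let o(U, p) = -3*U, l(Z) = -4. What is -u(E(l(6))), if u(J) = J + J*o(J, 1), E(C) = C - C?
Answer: 0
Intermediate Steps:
E(C) = 0
u(J) = J - 3*J² (u(J) = J + J*(-3*J) = J - 3*J²)
-u(E(l(6))) = -0*(1 - 3*0) = -0*(1 + 0) = -0 = -1*0 = 0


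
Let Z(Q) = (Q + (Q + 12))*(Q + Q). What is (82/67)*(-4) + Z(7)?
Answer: 24060/67 ≈ 359.10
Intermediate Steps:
Z(Q) = 2*Q*(12 + 2*Q) (Z(Q) = (Q + (12 + Q))*(2*Q) = (12 + 2*Q)*(2*Q) = 2*Q*(12 + 2*Q))
(82/67)*(-4) + Z(7) = (82/67)*(-4) + 4*7*(6 + 7) = (82*(1/67))*(-4) + 4*7*13 = (82/67)*(-4) + 364 = -328/67 + 364 = 24060/67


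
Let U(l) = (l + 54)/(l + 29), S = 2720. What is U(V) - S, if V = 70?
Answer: -269156/99 ≈ -2718.7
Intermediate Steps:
U(l) = (54 + l)/(29 + l)
U(V) - S = (54 + 70)/(29 + 70) - 1*2720 = 124/99 - 2720 = -269156/99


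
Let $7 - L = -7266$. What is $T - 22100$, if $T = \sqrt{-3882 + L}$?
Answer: $-22100 + \sqrt{3391} \approx -22042.0$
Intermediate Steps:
$L = 7273$ ($L = 7 - -7266 = 7 + 7266 = 7273$)
$T = \sqrt{3391}$ ($T = \sqrt{-3882 + 7273} = \sqrt{3391} \approx 58.232$)
$T - 22100 = \sqrt{3391} - 22100 = -22100 + \sqrt{3391}$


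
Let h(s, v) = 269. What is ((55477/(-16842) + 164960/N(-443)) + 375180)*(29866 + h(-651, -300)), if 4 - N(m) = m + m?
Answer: 807394781472265/71378 ≈ 1.1312e+10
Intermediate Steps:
N(m) = 4 - 2*m (N(m) = 4 - (m + m) = 4 - 2*m)
((55477/(-16842) + 164960/N(-443)) + 375180)*(29866 + h(-651, -300)) = ((55477/(-16842) + 164960/(4 - 2*(-443))) + 375180)*(29866 + 269) = ((55477*(-1/16842) + 164960/(4 + 886)) + 375180)*30135 = ((-55477/16842 + 164960/890) + 375180)*30135 = ((-55477/16842 + 164960*(1/890)) + 375180)*30135 = ((-55477/16842 + 16496/89) + 375180)*30135 = (272888179/1498938 + 375180)*30135 = (562644447019/1498938)*30135 = 807394781472265/71378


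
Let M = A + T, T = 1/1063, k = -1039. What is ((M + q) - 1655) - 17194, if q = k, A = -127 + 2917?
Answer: -18175173/1063 ≈ -17098.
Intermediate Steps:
T = 1/1063 ≈ 0.00094073
A = 2790
q = -1039
M = 2965771/1063 (M = 2790 + 1/1063 = 2965771/1063 ≈ 2790.0)
((M + q) - 1655) - 17194 = ((2965771/1063 - 1039) - 1655) - 17194 = (1861314/1063 - 1655) - 17194 = 102049/1063 - 17194 = -18175173/1063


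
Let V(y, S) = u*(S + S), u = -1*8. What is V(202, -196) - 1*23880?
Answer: -20744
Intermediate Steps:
u = -8
V(y, S) = -16*S (V(y, S) = -8*(S + S) = -16*S)
V(202, -196) - 1*23880 = -16*(-196) - 1*23880 = 3136 - 23880 = -20744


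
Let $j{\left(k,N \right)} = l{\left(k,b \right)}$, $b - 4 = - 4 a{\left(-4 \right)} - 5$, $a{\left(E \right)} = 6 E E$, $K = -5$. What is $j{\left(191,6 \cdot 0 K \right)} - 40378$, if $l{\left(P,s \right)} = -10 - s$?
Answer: $-40003$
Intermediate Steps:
$a{\left(E \right)} = 6 E^{2}$
$b = -385$ ($b = 4 - \left(5 + 4 \cdot 6 \left(-4\right)^{2}\right) = 4 - \left(5 + 4 \cdot 6 \cdot 16\right) = 4 - 389 = -385$)
$j{\left(k,N \right)} = 375$ ($j{\left(k,N \right)} = -10 - -385 = -10 + 385 = 375$)
$j{\left(191,6 \cdot 0 K \right)} - 40378 = 375 - 40378 = -40003$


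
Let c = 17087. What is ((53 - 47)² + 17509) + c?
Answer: 34632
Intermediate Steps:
((53 - 47)² + 17509) + c = ((53 - 47)² + 17509) + 17087 = (6² + 17509) + 17087 = (36 + 17509) + 17087 = 17545 + 17087 = 34632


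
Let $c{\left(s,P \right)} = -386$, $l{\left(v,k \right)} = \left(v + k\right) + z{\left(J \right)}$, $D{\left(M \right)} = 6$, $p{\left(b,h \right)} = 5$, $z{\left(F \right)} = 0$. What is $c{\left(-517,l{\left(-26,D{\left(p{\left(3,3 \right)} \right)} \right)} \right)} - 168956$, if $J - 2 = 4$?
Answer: $-169342$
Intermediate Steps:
$J = 6$ ($J = 2 + 4 = 6$)
$l{\left(v,k \right)} = k + v$ ($l{\left(v,k \right)} = \left(v + k\right) + 0 = \left(k + v\right) + 0 = k + v$)
$c{\left(-517,l{\left(-26,D{\left(p{\left(3,3 \right)} \right)} \right)} \right)} - 168956 = -386 - 168956 = -169342$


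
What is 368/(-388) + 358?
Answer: 34634/97 ≈ 357.05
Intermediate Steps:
368/(-388) + 358 = 368*(-1/388) + 358 = -92/97 + 358 = 34634/97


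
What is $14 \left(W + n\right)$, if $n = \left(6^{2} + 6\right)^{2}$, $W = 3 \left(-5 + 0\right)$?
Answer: $24486$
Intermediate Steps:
$W = -15$ ($W = 3 \left(-5\right) = -15$)
$n = 1764$ ($n = \left(36 + 6\right)^{2} = 42^{2} = 1764$)
$14 \left(W + n\right) = 14 \left(-15 + 1764\right) = 14 \cdot 1749 = 24486$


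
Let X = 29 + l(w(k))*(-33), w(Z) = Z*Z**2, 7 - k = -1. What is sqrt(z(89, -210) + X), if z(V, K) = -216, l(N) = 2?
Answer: I*sqrt(253) ≈ 15.906*I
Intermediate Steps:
k = 8 (k = 7 - 1*(-1) = 7 + 1 = 8)
w(Z) = Z**3
X = -37 (X = 29 + 2*(-33) = 29 - 66 = -37)
sqrt(z(89, -210) + X) = sqrt(-216 - 37) = sqrt(-253) = I*sqrt(253)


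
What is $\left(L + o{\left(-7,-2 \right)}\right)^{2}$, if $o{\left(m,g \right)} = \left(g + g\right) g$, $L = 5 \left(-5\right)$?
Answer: $289$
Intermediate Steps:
$L = -25$
$o{\left(m,g \right)} = 2 g^{2}$ ($o{\left(m,g \right)} = 2 g g = 2 g^{2}$)
$\left(L + o{\left(-7,-2 \right)}\right)^{2} = \left(-25 + 2 \left(-2\right)^{2}\right)^{2} = \left(-25 + 2 \cdot 4\right)^{2} = \left(-25 + 8\right)^{2} = \left(-17\right)^{2} = 289$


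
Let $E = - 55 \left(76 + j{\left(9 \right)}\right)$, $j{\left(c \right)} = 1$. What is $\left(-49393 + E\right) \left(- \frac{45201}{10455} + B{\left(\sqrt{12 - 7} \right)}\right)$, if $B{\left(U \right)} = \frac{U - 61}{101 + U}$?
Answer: $\frac{57261506934}{216665} - \frac{2171934 \sqrt{5}}{2549} \approx 2.6238 \cdot 10^{5}$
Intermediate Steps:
$B{\left(U \right)} = \frac{-61 + U}{101 + U}$
$E = -4235$ ($E = - 55 \left(76 + 1\right) = \left(-55\right) 77 = -4235$)
$\left(-49393 + E\right) \left(- \frac{45201}{10455} + B{\left(\sqrt{12 - 7} \right)}\right) = \left(-49393 - 4235\right) \left(- \frac{45201}{10455} + \frac{-61 + \sqrt{12 - 7}}{101 + \sqrt{12 - 7}}\right) = - 53628 \left(\left(-45201\right) \frac{1}{10455} + \frac{-61 + \sqrt{5}}{101 + \sqrt{5}}\right) = - 53628 \left(- \frac{15067}{3485} + \frac{-61 + \sqrt{5}}{101 + \sqrt{5}}\right) = \frac{19707636}{85} - \frac{53628 \left(-61 + \sqrt{5}\right)}{101 + \sqrt{5}}$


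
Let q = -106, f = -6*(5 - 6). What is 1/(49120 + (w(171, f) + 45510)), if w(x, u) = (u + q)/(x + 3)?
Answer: 87/8232760 ≈ 1.0568e-5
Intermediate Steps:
f = 6 (f = -6*(-1) = 6)
w(x, u) = (-106 + u)/(3 + x) (w(x, u) = (u - 106)/(x + 3) = (-106 + u)/(3 + x))
1/(49120 + (w(171, f) + 45510)) = 1/(49120 + ((-106 + 6)/(3 + 171) + 45510)) = 1/(49120 + (-100/174 + 45510)) = 1/(49120 + ((1/174)*(-100) + 45510)) = 1/(49120 + (-50/87 + 45510)) = 1/(49120 + 3959320/87) = 1/(8232760/87) = 87/8232760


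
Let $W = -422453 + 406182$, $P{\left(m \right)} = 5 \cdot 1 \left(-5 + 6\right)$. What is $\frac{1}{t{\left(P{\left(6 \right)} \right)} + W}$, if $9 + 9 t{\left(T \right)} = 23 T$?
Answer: $- \frac{9}{146333} \approx -6.1504 \cdot 10^{-5}$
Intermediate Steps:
$P{\left(m \right)} = 5$ ($P{\left(m \right)} = 5 \cdot 1 = 5$)
$W = -16271$
$t{\left(T \right)} = -1 + \frac{23 T}{9}$
$\frac{1}{t{\left(P{\left(6 \right)} \right)} + W} = \frac{1}{\left(-1 + \frac{23}{9} \cdot 5\right) - 16271} = \frac{1}{\left(-1 + \frac{115}{9}\right) - 16271} = \frac{1}{\frac{106}{9} - 16271} = \frac{1}{- \frac{146333}{9}} = - \frac{9}{146333}$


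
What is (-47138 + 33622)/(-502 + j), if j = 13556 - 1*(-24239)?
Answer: -436/1203 ≈ -0.36243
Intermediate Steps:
j = 37795 (j = 13556 + 24239 = 37795)
(-47138 + 33622)/(-502 + j) = (-47138 + 33622)/(-502 + 37795) = -13516/37293 = -13516*1/37293 = -436/1203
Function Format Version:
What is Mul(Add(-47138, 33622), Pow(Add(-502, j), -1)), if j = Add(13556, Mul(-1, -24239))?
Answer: Rational(-436, 1203) ≈ -0.36243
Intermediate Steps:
j = 37795 (j = Add(13556, 24239) = 37795)
Mul(Add(-47138, 33622), Pow(Add(-502, j), -1)) = Mul(Add(-47138, 33622), Pow(Add(-502, 37795), -1)) = Mul(-13516, Pow(37293, -1)) = Mul(-13516, Rational(1, 37293)) = Rational(-436, 1203)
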